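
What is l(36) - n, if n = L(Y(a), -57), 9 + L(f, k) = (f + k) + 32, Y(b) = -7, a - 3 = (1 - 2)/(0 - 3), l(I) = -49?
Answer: -8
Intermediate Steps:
a = 10/3 (a = 3 + (1 - 2)/(0 - 3) = 3 - 1/(-3) = 3 - 1*(-⅓) = 3 + ⅓ = 10/3 ≈ 3.3333)
L(f, k) = 23 + f + k (L(f, k) = -9 + ((f + k) + 32) = -9 + (32 + f + k) = 23 + f + k)
n = -41 (n = 23 - 7 - 57 = -41)
l(36) - n = -49 - 1*(-41) = -49 + 41 = -8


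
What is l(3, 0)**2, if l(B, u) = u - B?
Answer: 9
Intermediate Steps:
l(3, 0)**2 = (0 - 1*3)**2 = (0 - 3)**2 = (-3)**2 = 9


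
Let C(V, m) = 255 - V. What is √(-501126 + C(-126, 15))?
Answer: I*√500745 ≈ 707.63*I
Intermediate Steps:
√(-501126 + C(-126, 15)) = √(-501126 + (255 - 1*(-126))) = √(-501126 + (255 + 126)) = √(-501126 + 381) = √(-500745) = I*√500745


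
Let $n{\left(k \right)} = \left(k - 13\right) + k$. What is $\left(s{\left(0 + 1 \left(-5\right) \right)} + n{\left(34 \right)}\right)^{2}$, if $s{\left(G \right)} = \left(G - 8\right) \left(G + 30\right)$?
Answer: $72900$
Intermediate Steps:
$n{\left(k \right)} = -13 + 2 k$ ($n{\left(k \right)} = \left(-13 + k\right) + k = -13 + 2 k$)
$s{\left(G \right)} = \left(-8 + G\right) \left(30 + G\right)$
$\left(s{\left(0 + 1 \left(-5\right) \right)} + n{\left(34 \right)}\right)^{2} = \left(\left(-240 + \left(0 + 1 \left(-5\right)\right)^{2} + 22 \left(0 + 1 \left(-5\right)\right)\right) + \left(-13 + 2 \cdot 34\right)\right)^{2} = \left(\left(-240 + \left(0 - 5\right)^{2} + 22 \left(0 - 5\right)\right) + \left(-13 + 68\right)\right)^{2} = \left(\left(-240 + \left(-5\right)^{2} + 22 \left(-5\right)\right) + 55\right)^{2} = \left(\left(-240 + 25 - 110\right) + 55\right)^{2} = \left(-325 + 55\right)^{2} = \left(-270\right)^{2} = 72900$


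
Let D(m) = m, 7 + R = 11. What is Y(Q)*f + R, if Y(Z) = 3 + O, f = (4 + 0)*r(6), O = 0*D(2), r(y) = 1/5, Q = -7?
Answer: 32/5 ≈ 6.4000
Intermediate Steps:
R = 4 (R = -7 + 11 = 4)
r(y) = 1/5
O = 0 (O = 0*2 = 0)
f = 4/5 (f = (4 + 0)*(1/5) = 4*(1/5) = 4/5 ≈ 0.80000)
Y(Z) = 3 (Y(Z) = 3 + 0 = 3)
Y(Q)*f + R = 3*(4/5) + 4 = 12/5 + 4 = 32/5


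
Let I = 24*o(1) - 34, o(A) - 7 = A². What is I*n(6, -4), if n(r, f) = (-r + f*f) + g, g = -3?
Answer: 1106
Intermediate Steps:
n(r, f) = -3 + f² - r (n(r, f) = (-r + f*f) - 3 = (-r + f²) - 3 = (f² - r) - 3 = -3 + f² - r)
o(A) = 7 + A²
I = 158 (I = 24*(7 + 1²) - 34 = 24*(7 + 1) - 34 = 24*8 - 34 = 192 - 34 = 158)
I*n(6, -4) = 158*(-3 + (-4)² - 1*6) = 158*(-3 + 16 - 6) = 158*7 = 1106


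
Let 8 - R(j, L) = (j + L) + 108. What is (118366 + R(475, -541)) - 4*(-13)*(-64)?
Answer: 115004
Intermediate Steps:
R(j, L) = -100 - L - j (R(j, L) = 8 - ((j + L) + 108) = 8 - ((L + j) + 108) = 8 - (108 + L + j) = 8 + (-108 - L - j) = -100 - L - j)
(118366 + R(475, -541)) - 4*(-13)*(-64) = (118366 + (-100 - 1*(-541) - 1*475)) - 4*(-13)*(-64) = (118366 + (-100 + 541 - 475)) + 52*(-64) = (118366 - 34) - 3328 = 118332 - 3328 = 115004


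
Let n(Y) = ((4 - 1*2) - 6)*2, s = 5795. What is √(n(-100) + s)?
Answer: 3*√643 ≈ 76.072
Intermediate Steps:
n(Y) = -8 (n(Y) = ((4 - 2) - 6)*2 = (2 - 6)*2 = -4*2 = -8)
√(n(-100) + s) = √(-8 + 5795) = √5787 = 3*√643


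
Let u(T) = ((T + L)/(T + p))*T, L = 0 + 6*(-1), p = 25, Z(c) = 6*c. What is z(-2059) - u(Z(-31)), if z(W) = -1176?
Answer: -153624/161 ≈ -954.19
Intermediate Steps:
L = -6 (L = 0 - 6 = -6)
u(T) = T*(-6 + T)/(25 + T) (u(T) = ((T - 6)/(T + 25))*T = ((-6 + T)/(25 + T))*T = T*(-6 + T)/(25 + T))
z(-2059) - u(Z(-31)) = -1176 - 6*(-31)*(-6 + 6*(-31))/(25 + 6*(-31)) = -1176 - (-186)*(-6 - 186)/(25 - 186) = -1176 - (-186)*(-192)/(-161) = -1176 - (-186)*(-1)*(-192)/161 = -1176 - 1*(-35712/161) = -1176 + 35712/161 = -153624/161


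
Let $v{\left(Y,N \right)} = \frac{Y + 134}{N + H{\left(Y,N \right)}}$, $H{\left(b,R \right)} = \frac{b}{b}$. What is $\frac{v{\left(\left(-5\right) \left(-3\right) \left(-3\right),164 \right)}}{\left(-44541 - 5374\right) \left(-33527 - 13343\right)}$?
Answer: $\frac{89}{386020148250} \approx 2.3056 \cdot 10^{-10}$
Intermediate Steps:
$H{\left(b,R \right)} = 1$
$v{\left(Y,N \right)} = \frac{134 + Y}{1 + N}$ ($v{\left(Y,N \right)} = \frac{Y + 134}{N + 1} = \frac{134 + Y}{1 + N}$)
$\frac{v{\left(\left(-5\right) \left(-3\right) \left(-3\right),164 \right)}}{\left(-44541 - 5374\right) \left(-33527 - 13343\right)} = \frac{\frac{1}{1 + 164} \left(134 + \left(-5\right) \left(-3\right) \left(-3\right)\right)}{\left(-44541 - 5374\right) \left(-33527 - 13343\right)} = \frac{\frac{1}{165} \left(134 + 15 \left(-3\right)\right)}{\left(-49915\right) \left(-46870\right)} = \frac{\frac{1}{165} \left(134 - 45\right)}{2339516050} = \frac{1}{165} \cdot 89 \cdot \frac{1}{2339516050} = \frac{89}{165} \cdot \frac{1}{2339516050} = \frac{89}{386020148250}$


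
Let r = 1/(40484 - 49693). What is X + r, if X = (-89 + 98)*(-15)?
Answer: -1243216/9209 ≈ -135.00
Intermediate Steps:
X = -135 (X = 9*(-15) = -135)
r = -1/9209 (r = 1/(-9209) = -1/9209 ≈ -0.00010859)
X + r = -135 - 1/9209 = -1243216/9209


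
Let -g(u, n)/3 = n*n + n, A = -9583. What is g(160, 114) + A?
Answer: -48913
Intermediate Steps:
g(u, n) = -3*n - 3*n**2 (g(u, n) = -3*(n*n + n) = -3*(n**2 + n) = -3*(n + n**2) = -3*n - 3*n**2)
g(160, 114) + A = -3*114*(1 + 114) - 9583 = -3*114*115 - 9583 = -39330 - 9583 = -48913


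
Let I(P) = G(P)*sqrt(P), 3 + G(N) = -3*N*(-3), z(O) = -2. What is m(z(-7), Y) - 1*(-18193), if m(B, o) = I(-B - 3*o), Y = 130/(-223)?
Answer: 18193 + 13710*sqrt(46607)/49729 ≈ 18253.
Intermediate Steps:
G(N) = -3 + 9*N (G(N) = -3 - 3*N*(-3) = -3 + 9*N)
Y = -130/223 (Y = 130*(-1/223) = -130/223 ≈ -0.58296)
I(P) = sqrt(P)*(-3 + 9*P) (I(P) = (-3 + 9*P)*sqrt(P) = sqrt(P)*(-3 + 9*P))
m(B, o) = sqrt(-B - 3*o)*(-3 - 27*o - 9*B) (m(B, o) = sqrt(-B - 3*o)*(-3 + 9*(-B - 3*o)) = sqrt(-B - 3*o)*(-3 + (-27*o - 9*B)) = sqrt(-B - 3*o)*(-3 - 27*o - 9*B))
m(z(-7), Y) - 1*(-18193) = sqrt(-1*(-2) - 3*(-130/223))*(-3 - 27*(-130/223) - 9*(-2)) - 1*(-18193) = sqrt(2 + 390/223)*(-3 + 3510/223 + 18) + 18193 = sqrt(836/223)*(6855/223) + 18193 = (2*sqrt(46607)/223)*(6855/223) + 18193 = 13710*sqrt(46607)/49729 + 18193 = 18193 + 13710*sqrt(46607)/49729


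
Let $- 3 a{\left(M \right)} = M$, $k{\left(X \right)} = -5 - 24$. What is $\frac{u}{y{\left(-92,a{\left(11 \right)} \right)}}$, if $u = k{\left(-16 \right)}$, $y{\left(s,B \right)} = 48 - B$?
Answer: $- \frac{87}{155} \approx -0.56129$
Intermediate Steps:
$k{\left(X \right)} = -29$ ($k{\left(X \right)} = -5 - 24 = -29$)
$a{\left(M \right)} = - \frac{M}{3}$
$u = -29$
$\frac{u}{y{\left(-92,a{\left(11 \right)} \right)}} = - \frac{29}{48 - \left(- \frac{1}{3}\right) 11} = - \frac{29}{48 - - \frac{11}{3}} = - \frac{29}{48 + \frac{11}{3}} = - \frac{29}{\frac{155}{3}} = \left(-29\right) \frac{3}{155} = - \frac{87}{155}$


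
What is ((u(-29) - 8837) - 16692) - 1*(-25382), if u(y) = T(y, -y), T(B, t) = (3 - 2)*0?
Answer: -147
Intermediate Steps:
T(B, t) = 0 (T(B, t) = 1*0 = 0)
u(y) = 0
((u(-29) - 8837) - 16692) - 1*(-25382) = ((0 - 8837) - 16692) - 1*(-25382) = (-8837 - 16692) + 25382 = -25529 + 25382 = -147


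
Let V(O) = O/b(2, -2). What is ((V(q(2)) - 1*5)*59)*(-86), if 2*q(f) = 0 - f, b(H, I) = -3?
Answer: 71036/3 ≈ 23679.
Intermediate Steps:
q(f) = -f/2 (q(f) = (0 - f)/2 = (-f)/2 = -f/2)
V(O) = -O/3 (V(O) = O/(-3) = O*(-⅓) = -O/3)
((V(q(2)) - 1*5)*59)*(-86) = ((-(-1)*2/6 - 1*5)*59)*(-86) = ((-⅓*(-1) - 5)*59)*(-86) = ((⅓ - 5)*59)*(-86) = -14/3*59*(-86) = -826/3*(-86) = 71036/3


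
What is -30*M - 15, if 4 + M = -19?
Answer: 675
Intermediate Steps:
M = -23 (M = -4 - 19 = -23)
-30*M - 15 = -30*(-23) - 15 = 690 - 15 = 675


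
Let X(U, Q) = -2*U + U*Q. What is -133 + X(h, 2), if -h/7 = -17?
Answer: -133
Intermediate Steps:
h = 119 (h = -7*(-17) = 119)
X(U, Q) = -2*U + Q*U
-133 + X(h, 2) = -133 + 119*(-2 + 2) = -133 + 119*0 = -133 + 0 = -133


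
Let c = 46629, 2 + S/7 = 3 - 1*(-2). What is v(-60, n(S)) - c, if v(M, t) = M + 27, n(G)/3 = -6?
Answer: -46662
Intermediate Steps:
S = 21 (S = -14 + 7*(3 - 1*(-2)) = -14 + 7*(3 + 2) = -14 + 7*5 = -14 + 35 = 21)
n(G) = -18 (n(G) = 3*(-6) = -18)
v(M, t) = 27 + M
v(-60, n(S)) - c = (27 - 60) - 1*46629 = -33 - 46629 = -46662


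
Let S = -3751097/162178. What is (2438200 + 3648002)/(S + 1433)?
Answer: 329016022652/76216659 ≈ 4316.9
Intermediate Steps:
S = -3751097/162178 (S = -3751097*1/162178 = -3751097/162178 ≈ -23.130)
(2438200 + 3648002)/(S + 1433) = (2438200 + 3648002)/(-3751097/162178 + 1433) = 6086202/(228649977/162178) = 6086202*(162178/228649977) = 329016022652/76216659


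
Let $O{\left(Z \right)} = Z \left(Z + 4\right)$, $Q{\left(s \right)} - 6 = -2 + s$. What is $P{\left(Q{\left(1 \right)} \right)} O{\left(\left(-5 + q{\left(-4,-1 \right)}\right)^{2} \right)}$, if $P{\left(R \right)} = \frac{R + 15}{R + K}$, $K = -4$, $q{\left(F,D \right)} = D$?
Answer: $28800$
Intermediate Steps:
$Q{\left(s \right)} = 4 + s$ ($Q{\left(s \right)} = 6 + \left(-2 + s\right) = 4 + s$)
$O{\left(Z \right)} = Z \left(4 + Z\right)$
$P{\left(R \right)} = \frac{15 + R}{-4 + R}$ ($P{\left(R \right)} = \frac{R + 15}{R - 4} = \frac{15 + R}{-4 + R}$)
$P{\left(Q{\left(1 \right)} \right)} O{\left(\left(-5 + q{\left(-4,-1 \right)}\right)^{2} \right)} = \frac{15 + \left(4 + 1\right)}{-4 + \left(4 + 1\right)} \left(-5 - 1\right)^{2} \left(4 + \left(-5 - 1\right)^{2}\right) = \frac{15 + 5}{-4 + 5} \left(-6\right)^{2} \left(4 + \left(-6\right)^{2}\right) = 1^{-1} \cdot 20 \cdot 36 \left(4 + 36\right) = 1 \cdot 20 \cdot 36 \cdot 40 = 20 \cdot 1440 = 28800$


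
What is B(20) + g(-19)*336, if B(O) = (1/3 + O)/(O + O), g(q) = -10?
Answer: -403139/120 ≈ -3359.5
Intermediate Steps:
B(O) = (⅓ + O)/(2*O) (B(O) = (⅓ + O)/((2*O)) = (⅓ + O)*(1/(2*O)) = (⅓ + O)/(2*O))
B(20) + g(-19)*336 = (⅙)*(1 + 3*20)/20 - 10*336 = (⅙)*(1/20)*(1 + 60) - 3360 = (⅙)*(1/20)*61 - 3360 = 61/120 - 3360 = -403139/120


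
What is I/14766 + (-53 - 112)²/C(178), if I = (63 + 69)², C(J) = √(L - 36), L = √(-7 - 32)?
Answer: 2904/2461 + 27225/√(-36 + I*√39) ≈ 387.51 - 4487.4*I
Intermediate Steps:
L = I*√39 (L = √(-39) = I*√39 ≈ 6.245*I)
C(J) = √(-36 + I*√39) (C(J) = √(I*√39 - 36) = √(-36 + I*√39))
I = 17424 (I = 132² = 17424)
I/14766 + (-53 - 112)²/C(178) = 17424/14766 + (-53 - 112)²/(√(-36 + I*√39)) = 17424*(1/14766) + (-165)²/√(-36 + I*√39) = 2904/2461 + 27225/√(-36 + I*√39)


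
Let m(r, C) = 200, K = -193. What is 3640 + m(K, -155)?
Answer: 3840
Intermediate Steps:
3640 + m(K, -155) = 3640 + 200 = 3840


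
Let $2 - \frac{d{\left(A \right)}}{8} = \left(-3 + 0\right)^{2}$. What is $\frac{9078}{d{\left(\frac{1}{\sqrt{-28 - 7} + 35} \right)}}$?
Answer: $- \frac{4539}{28} \approx -162.11$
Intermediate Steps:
$d{\left(A \right)} = -56$ ($d{\left(A \right)} = 16 - 8 \left(-3 + 0\right)^{2} = 16 - 8 \left(-3\right)^{2} = 16 - 72 = -56$)
$\frac{9078}{d{\left(\frac{1}{\sqrt{-28 - 7} + 35} \right)}} = \frac{9078}{-56} = 9078 \left(- \frac{1}{56}\right) = - \frac{4539}{28}$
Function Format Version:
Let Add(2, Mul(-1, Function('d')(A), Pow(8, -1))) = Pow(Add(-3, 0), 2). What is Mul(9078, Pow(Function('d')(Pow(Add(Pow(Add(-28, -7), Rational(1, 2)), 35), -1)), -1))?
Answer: Rational(-4539, 28) ≈ -162.11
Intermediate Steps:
Function('d')(A) = -56 (Function('d')(A) = Add(16, Mul(-8, Pow(Add(-3, 0), 2))) = Add(16, Mul(-8, Pow(-3, 2))) = Add(16, Mul(-8, 9)) = Add(16, -72) = -56)
Mul(9078, Pow(Function('d')(Pow(Add(Pow(Add(-28, -7), Rational(1, 2)), 35), -1)), -1)) = Mul(9078, Pow(-56, -1)) = Mul(9078, Rational(-1, 56)) = Rational(-4539, 28)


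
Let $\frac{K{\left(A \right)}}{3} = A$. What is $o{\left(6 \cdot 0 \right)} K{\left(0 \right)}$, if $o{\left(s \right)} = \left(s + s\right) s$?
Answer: $0$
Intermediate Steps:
$K{\left(A \right)} = 3 A$
$o{\left(s \right)} = 2 s^{2}$ ($o{\left(s \right)} = 2 s s = 2 s^{2}$)
$o{\left(6 \cdot 0 \right)} K{\left(0 \right)} = 2 \left(6 \cdot 0\right)^{2} \cdot 3 \cdot 0 = 2 \cdot 0^{2} \cdot 0 = 2 \cdot 0 \cdot 0 = 0 \cdot 0 = 0$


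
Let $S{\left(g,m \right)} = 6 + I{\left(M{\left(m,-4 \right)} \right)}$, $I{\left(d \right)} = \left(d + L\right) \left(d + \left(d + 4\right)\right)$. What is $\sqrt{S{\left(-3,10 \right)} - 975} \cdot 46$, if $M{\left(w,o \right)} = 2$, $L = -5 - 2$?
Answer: $46 i \sqrt{1009} \approx 1461.2 i$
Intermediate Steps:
$L = -7$ ($L = -5 - 2 = -7$)
$I{\left(d \right)} = \left(-7 + d\right) \left(4 + 2 d\right)$ ($I{\left(d \right)} = \left(d - 7\right) \left(d + \left(d + 4\right)\right) = \left(-7 + d\right) \left(d + \left(4 + d\right)\right) = \left(-7 + d\right) \left(4 + 2 d\right)$)
$S{\left(g,m \right)} = -34$ ($S{\left(g,m \right)} = 6 - \left(48 - 8\right) = 6 - 40 = -34$)
$\sqrt{S{\left(-3,10 \right)} - 975} \cdot 46 = \sqrt{-34 - 975} \cdot 46 = \sqrt{-1009} \cdot 46 = i \sqrt{1009} \cdot 46 = 46 i \sqrt{1009}$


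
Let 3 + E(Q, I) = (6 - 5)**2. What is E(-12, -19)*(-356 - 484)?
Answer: 1680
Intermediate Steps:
E(Q, I) = -2 (E(Q, I) = -3 + (6 - 5)**2 = -3 + 1**2 = -3 + 1 = -2)
E(-12, -19)*(-356 - 484) = -2*(-356 - 484) = -2*(-840) = 1680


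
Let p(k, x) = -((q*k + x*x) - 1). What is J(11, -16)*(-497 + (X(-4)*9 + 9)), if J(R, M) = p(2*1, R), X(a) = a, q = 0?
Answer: 62880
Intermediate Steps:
p(k, x) = 1 - x² (p(k, x) = -((0*k + x*x) - 1) = -((0 + x²) - 1) = -(x² - 1) = -(-1 + x²) = 1 - x²)
J(R, M) = 1 - R²
J(11, -16)*(-497 + (X(-4)*9 + 9)) = (1 - 1*11²)*(-497 + (-4*9 + 9)) = (1 - 1*121)*(-497 + (-36 + 9)) = (1 - 121)*(-497 - 27) = -120*(-524) = 62880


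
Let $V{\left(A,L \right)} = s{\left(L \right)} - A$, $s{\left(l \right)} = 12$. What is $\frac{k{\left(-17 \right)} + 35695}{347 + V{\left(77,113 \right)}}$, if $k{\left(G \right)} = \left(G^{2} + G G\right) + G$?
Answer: $\frac{18128}{141} \approx 128.57$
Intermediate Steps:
$V{\left(A,L \right)} = 12 - A$
$k{\left(G \right)} = G + 2 G^{2}$ ($k{\left(G \right)} = \left(G^{2} + G^{2}\right) + G = 2 G^{2} + G = G + 2 G^{2}$)
$\frac{k{\left(-17 \right)} + 35695}{347 + V{\left(77,113 \right)}} = \frac{- 17 \left(1 + 2 \left(-17\right)\right) + 35695}{347 + \left(12 - 77\right)} = \frac{- 17 \left(1 - 34\right) + 35695}{347 + \left(12 - 77\right)} = \frac{\left(-17\right) \left(-33\right) + 35695}{347 - 65} = \frac{561 + 35695}{282} = 36256 \cdot \frac{1}{282} = \frac{18128}{141}$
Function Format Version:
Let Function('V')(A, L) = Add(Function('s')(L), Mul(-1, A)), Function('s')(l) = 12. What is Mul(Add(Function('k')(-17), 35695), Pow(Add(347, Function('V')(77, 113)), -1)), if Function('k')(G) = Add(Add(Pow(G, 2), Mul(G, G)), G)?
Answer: Rational(18128, 141) ≈ 128.57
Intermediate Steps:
Function('V')(A, L) = Add(12, Mul(-1, A))
Function('k')(G) = Add(G, Mul(2, Pow(G, 2))) (Function('k')(G) = Add(Add(Pow(G, 2), Pow(G, 2)), G) = Add(Mul(2, Pow(G, 2)), G) = Add(G, Mul(2, Pow(G, 2))))
Mul(Add(Function('k')(-17), 35695), Pow(Add(347, Function('V')(77, 113)), -1)) = Mul(Add(Mul(-17, Add(1, Mul(2, -17))), 35695), Pow(Add(347, Add(12, Mul(-1, 77))), -1)) = Mul(Add(Mul(-17, Add(1, -34)), 35695), Pow(Add(347, Add(12, -77)), -1)) = Mul(Add(Mul(-17, -33), 35695), Pow(Add(347, -65), -1)) = Mul(Add(561, 35695), Pow(282, -1)) = Mul(36256, Rational(1, 282)) = Rational(18128, 141)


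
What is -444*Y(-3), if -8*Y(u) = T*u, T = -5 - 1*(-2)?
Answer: 999/2 ≈ 499.50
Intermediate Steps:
T = -3 (T = -5 + 2 = -3)
Y(u) = 3*u/8 (Y(u) = -(-3)*u/8 = 3*u/8)
-444*Y(-3) = -333*(-3)/2 = -444*(-9/8) = 999/2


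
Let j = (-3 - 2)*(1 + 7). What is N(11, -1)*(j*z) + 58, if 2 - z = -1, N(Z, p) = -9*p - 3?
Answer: -662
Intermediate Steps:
N(Z, p) = -3 - 9*p
z = 3 (z = 2 - 1*(-1) = 2 + 1 = 3)
j = -40 (j = -5*8 = -40)
N(11, -1)*(j*z) + 58 = (-3 - 9*(-1))*(-40*3) + 58 = (-3 + 9)*(-120) + 58 = 6*(-120) + 58 = -720 + 58 = -662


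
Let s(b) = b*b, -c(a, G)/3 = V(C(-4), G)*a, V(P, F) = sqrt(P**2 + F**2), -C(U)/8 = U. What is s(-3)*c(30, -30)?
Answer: -1620*sqrt(481) ≈ -35529.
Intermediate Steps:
C(U) = -8*U
V(P, F) = sqrt(F**2 + P**2)
c(a, G) = -3*a*sqrt(1024 + G**2) (c(a, G) = -3*sqrt(G**2 + (-8*(-4))**2)*a = -3*sqrt(G**2 + 32**2)*a = -3*sqrt(G**2 + 1024)*a = -3*sqrt(1024 + G**2)*a = -3*a*sqrt(1024 + G**2))
s(b) = b**2
s(-3)*c(30, -30) = (-3)**2*(-3*30*sqrt(1024 + (-30)**2)) = 9*(-3*30*sqrt(1024 + 900)) = 9*(-3*30*sqrt(1924)) = 9*(-3*30*2*sqrt(481)) = 9*(-180*sqrt(481)) = -1620*sqrt(481)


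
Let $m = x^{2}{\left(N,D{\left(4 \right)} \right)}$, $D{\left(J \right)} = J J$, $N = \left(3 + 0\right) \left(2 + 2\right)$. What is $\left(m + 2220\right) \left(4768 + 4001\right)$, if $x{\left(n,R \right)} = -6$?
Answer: $19782864$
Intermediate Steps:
$N = 12$ ($N = 3 \cdot 4 = 12$)
$D{\left(J \right)} = J^{2}$
$m = 36$ ($m = \left(-6\right)^{2} = 36$)
$\left(m + 2220\right) \left(4768 + 4001\right) = \left(36 + 2220\right) \left(4768 + 4001\right) = 2256 \cdot 8769 = 19782864$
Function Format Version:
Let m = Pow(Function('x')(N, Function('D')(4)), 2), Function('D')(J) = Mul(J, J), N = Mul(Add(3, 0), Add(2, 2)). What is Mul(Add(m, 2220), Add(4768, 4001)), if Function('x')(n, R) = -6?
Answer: 19782864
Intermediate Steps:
N = 12 (N = Mul(3, 4) = 12)
Function('D')(J) = Pow(J, 2)
m = 36 (m = Pow(-6, 2) = 36)
Mul(Add(m, 2220), Add(4768, 4001)) = Mul(Add(36, 2220), Add(4768, 4001)) = Mul(2256, 8769) = 19782864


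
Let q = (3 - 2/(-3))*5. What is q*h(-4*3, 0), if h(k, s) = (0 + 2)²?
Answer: 220/3 ≈ 73.333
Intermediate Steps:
h(k, s) = 4 (h(k, s) = 2² = 4)
q = 55/3 (q = (3 - 2*(-⅓))*5 = (3 + ⅔)*5 = (11/3)*5 = 55/3 ≈ 18.333)
q*h(-4*3, 0) = (55/3)*4 = 220/3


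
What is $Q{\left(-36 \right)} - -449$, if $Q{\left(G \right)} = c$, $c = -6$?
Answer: $443$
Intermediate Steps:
$Q{\left(G \right)} = -6$
$Q{\left(-36 \right)} - -449 = -6 - -449 = -6 + 449 = 443$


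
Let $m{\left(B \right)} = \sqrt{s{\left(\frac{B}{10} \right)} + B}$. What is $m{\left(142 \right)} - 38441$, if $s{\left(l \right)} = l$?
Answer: $-38441 + \frac{\sqrt{3905}}{5} \approx -38429.0$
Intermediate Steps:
$m{\left(B \right)} = \frac{\sqrt{110} \sqrt{B}}{10}$ ($m{\left(B \right)} = \sqrt{\frac{B}{10} + B} = \sqrt{\frac{11 B}{10}} = \frac{\sqrt{110} \sqrt{B}}{10}$)
$m{\left(142 \right)} - 38441 = \frac{\sqrt{110} \sqrt{142}}{10} - 38441 = \frac{\sqrt{3905}}{5} - 38441 = -38441 + \frac{\sqrt{3905}}{5}$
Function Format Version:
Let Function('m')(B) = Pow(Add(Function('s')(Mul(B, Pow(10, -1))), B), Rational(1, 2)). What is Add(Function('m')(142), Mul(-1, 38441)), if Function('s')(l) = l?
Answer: Add(-38441, Mul(Rational(1, 5), Pow(3905, Rational(1, 2)))) ≈ -38429.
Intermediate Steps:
Function('m')(B) = Mul(Rational(1, 10), Pow(110, Rational(1, 2)), Pow(B, Rational(1, 2))) (Function('m')(B) = Pow(Add(Mul(B, Pow(10, -1)), B), Rational(1, 2)) = Pow(Add(Mul(B, Rational(1, 10)), B), Rational(1, 2)) = Pow(Add(Mul(Rational(1, 10), B), B), Rational(1, 2)) = Pow(Mul(Rational(11, 10), B), Rational(1, 2)) = Mul(Rational(1, 10), Pow(110, Rational(1, 2)), Pow(B, Rational(1, 2))))
Add(Function('m')(142), Mul(-1, 38441)) = Add(Mul(Rational(1, 10), Pow(110, Rational(1, 2)), Pow(142, Rational(1, 2))), Mul(-1, 38441)) = Add(Mul(Rational(1, 5), Pow(3905, Rational(1, 2))), -38441) = Add(-38441, Mul(Rational(1, 5), Pow(3905, Rational(1, 2))))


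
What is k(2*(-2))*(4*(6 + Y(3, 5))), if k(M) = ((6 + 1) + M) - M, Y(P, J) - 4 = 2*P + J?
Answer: 588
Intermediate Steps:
Y(P, J) = 4 + J + 2*P (Y(P, J) = 4 + (2*P + J) = 4 + (J + 2*P) = 4 + J + 2*P)
k(M) = 7 (k(M) = (7 + M) - M = 7)
k(2*(-2))*(4*(6 + Y(3, 5))) = 7*(4*(6 + (4 + 5 + 2*3))) = 7*(4*(6 + (4 + 5 + 6))) = 7*(4*(6 + 15)) = 7*(4*21) = 7*84 = 588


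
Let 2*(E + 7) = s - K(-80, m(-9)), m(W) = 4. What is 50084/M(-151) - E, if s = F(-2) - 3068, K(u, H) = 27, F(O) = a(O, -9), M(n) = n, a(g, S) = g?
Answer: 369593/302 ≈ 1223.8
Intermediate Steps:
F(O) = O
s = -3070 (s = -2 - 3068 = -3070)
E = -3111/2 (E = -7 + (-3070 - 1*27)/2 = -7 + (-3070 - 27)/2 = -7 + (½)*(-3097) = -7 - 3097/2 = -3111/2 ≈ -1555.5)
50084/M(-151) - E = 50084/(-151) - 1*(-3111/2) = 50084*(-1/151) + 3111/2 = -50084/151 + 3111/2 = 369593/302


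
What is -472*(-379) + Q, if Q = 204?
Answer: 179092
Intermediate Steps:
-472*(-379) + Q = -472*(-379) + 204 = 178888 + 204 = 179092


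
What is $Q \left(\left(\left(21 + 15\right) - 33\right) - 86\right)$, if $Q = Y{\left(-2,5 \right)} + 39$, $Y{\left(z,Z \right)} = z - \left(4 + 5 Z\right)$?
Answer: $-664$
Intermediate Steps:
$Y{\left(z,Z \right)} = -4 + z - 5 Z$ ($Y{\left(z,Z \right)} = z - \left(4 + 5 Z\right) = -4 + z - 5 Z$)
$Q = 8$ ($Q = \left(-4 - 2 - 25\right) + 39 = -31 + 39 = 8$)
$Q \left(\left(\left(21 + 15\right) - 33\right) - 86\right) = 8 \left(\left(\left(21 + 15\right) - 33\right) - 86\right) = 8 \left(\left(36 - 33\right) - 86\right) = 8 \left(3 - 86\right) = 8 \left(-83\right) = -664$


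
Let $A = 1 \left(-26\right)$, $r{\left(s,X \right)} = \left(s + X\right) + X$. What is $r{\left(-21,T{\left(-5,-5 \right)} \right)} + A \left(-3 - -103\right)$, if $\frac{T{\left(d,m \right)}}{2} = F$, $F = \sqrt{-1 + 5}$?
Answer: $-2613$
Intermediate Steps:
$F = 2$ ($F = \sqrt{4} = 2$)
$T{\left(d,m \right)} = 4$ ($T{\left(d,m \right)} = 2 \cdot 2 = 4$)
$r{\left(s,X \right)} = s + 2 X$ ($r{\left(s,X \right)} = \left(X + s\right) + X = s + 2 X$)
$A = -26$
$r{\left(-21,T{\left(-5,-5 \right)} \right)} + A \left(-3 - -103\right) = \left(-21 + 2 \cdot 4\right) - 26 \left(-3 - -103\right) = \left(-21 + 8\right) - 26 \left(-3 + 103\right) = -13 - 2600 = -2613$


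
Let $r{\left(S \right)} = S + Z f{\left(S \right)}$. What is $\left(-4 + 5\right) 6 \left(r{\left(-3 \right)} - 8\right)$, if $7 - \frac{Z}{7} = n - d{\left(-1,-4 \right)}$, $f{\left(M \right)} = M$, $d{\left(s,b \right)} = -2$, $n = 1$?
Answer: $-570$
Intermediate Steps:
$Z = 28$ ($Z = 49 - 7 \left(1 - -2\right) = 49 - 7 \left(1 + 2\right) = 49 - 21 = 28$)
$r{\left(S \right)} = 29 S$ ($r{\left(S \right)} = S + 28 S = 29 S$)
$\left(-4 + 5\right) 6 \left(r{\left(-3 \right)} - 8\right) = \left(-4 + 5\right) 6 \left(29 \left(-3\right) - 8\right) = 1 \cdot 6 \left(-87 - 8\right) = 6 \left(-95\right) = -570$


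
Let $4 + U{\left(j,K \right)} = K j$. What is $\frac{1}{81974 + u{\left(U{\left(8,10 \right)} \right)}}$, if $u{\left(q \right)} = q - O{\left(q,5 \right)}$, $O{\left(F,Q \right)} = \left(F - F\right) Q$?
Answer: $\frac{1}{82050} \approx 1.2188 \cdot 10^{-5}$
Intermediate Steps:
$O{\left(F,Q \right)} = 0$ ($O{\left(F,Q \right)} = 0 Q = 0$)
$U{\left(j,K \right)} = -4 + K j$
$u{\left(q \right)} = q$ ($u{\left(q \right)} = q - 0 = q + 0 = q$)
$\frac{1}{81974 + u{\left(U{\left(8,10 \right)} \right)}} = \frac{1}{81974 + \left(-4 + 10 \cdot 8\right)} = \frac{1}{81974 + \left(-4 + 80\right)} = \frac{1}{81974 + 76} = \frac{1}{82050}$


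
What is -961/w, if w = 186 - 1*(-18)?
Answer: -961/204 ≈ -4.7108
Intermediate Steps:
w = 204 (w = 186 + 18 = 204)
-961/w = -961/204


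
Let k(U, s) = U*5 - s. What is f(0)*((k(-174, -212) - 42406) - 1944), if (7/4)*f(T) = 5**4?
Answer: -112520000/7 ≈ -1.6074e+7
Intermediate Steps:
k(U, s) = -s + 5*U (k(U, s) = 5*U - s = -s + 5*U)
f(T) = 2500/7 (f(T) = (4/7)*5**4 = (4/7)*625 = 2500/7)
f(0)*((k(-174, -212) - 42406) - 1944) = 2500*(((-1*(-212) + 5*(-174)) - 42406) - 1944)/7 = 2500*(((212 - 870) - 42406) - 1944)/7 = 2500*((-658 - 42406) - 1944)/7 = 2500*(-43064 - 1944)/7 = (2500/7)*(-45008) = -112520000/7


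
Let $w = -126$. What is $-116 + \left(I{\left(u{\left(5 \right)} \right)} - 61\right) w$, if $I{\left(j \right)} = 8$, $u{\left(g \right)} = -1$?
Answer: $6562$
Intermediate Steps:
$-116 + \left(I{\left(u{\left(5 \right)} \right)} - 61\right) w = -116 + \left(8 - 61\right) \left(-126\right) = -116 - -6678 = -116 + 6678 = 6562$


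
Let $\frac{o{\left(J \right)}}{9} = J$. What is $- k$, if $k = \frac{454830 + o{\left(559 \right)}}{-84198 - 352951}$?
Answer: $\frac{459861}{437149} \approx 1.052$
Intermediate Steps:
$o{\left(J \right)} = 9 J$
$k = - \frac{459861}{437149}$ ($k = \frac{454830 + 9 \cdot 559}{-84198 - 352951} = \frac{454830 + 5031}{-437149} = 459861 \left(- \frac{1}{437149}\right) = - \frac{459861}{437149} \approx -1.052$)
$- k = \left(-1\right) \left(- \frac{459861}{437149}\right) = \frac{459861}{437149}$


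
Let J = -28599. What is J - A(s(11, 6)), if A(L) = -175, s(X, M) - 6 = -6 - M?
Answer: -28424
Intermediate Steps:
s(X, M) = -M (s(X, M) = 6 + (-6 - M) = -M)
J - A(s(11, 6)) = -28599 - 1*(-175) = -28599 + 175 = -28424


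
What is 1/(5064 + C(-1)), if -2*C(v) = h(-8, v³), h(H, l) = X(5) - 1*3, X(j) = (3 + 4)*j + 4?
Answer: 1/5046 ≈ 0.00019818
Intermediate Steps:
X(j) = 4 + 7*j (X(j) = 7*j + 4 = 4 + 7*j)
h(H, l) = 36 (h(H, l) = (4 + 7*5) - 1*3 = (4 + 35) - 3 = 39 - 3 = 36)
C(v) = -18 (C(v) = -½*36 = -18)
1/(5064 + C(-1)) = 1/(5064 - 18) = 1/5046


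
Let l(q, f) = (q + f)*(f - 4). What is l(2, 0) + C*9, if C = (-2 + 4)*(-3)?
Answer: -62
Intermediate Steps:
l(q, f) = (-4 + f)*(f + q) (l(q, f) = (f + q)*(-4 + f) = (-4 + f)*(f + q))
C = -6 (C = 2*(-3) = -6)
l(2, 0) + C*9 = (0² - 4*0 - 4*2 + 0*2) - 6*9 = (0 + 0 - 8 + 0) - 54 = -8 - 54 = -62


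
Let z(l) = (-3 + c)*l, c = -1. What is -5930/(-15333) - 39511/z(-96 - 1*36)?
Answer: -200897041/2698608 ≈ -74.445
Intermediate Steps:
z(l) = -4*l (z(l) = (-3 - 1)*l = -4*l)
-5930/(-15333) - 39511/z(-96 - 1*36) = -5930/(-15333) - 39511*(-1/(4*(-96 - 1*36))) = -5930*(-1/15333) - 39511*(-1/(4*(-96 - 36))) = 5930/15333 - 39511/((-4*(-132))) = 5930/15333 - 39511/528 = -200897041/2698608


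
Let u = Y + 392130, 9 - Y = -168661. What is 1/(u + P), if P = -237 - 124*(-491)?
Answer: 1/621447 ≈ 1.6091e-6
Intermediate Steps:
Y = 168670 (Y = 9 - 1*(-168661) = 9 + 168661 = 168670)
P = 60647 (P = -237 + 60884 = 60647)
u = 560800 (u = 168670 + 392130 = 560800)
1/(u + P) = 1/(560800 + 60647) = 1/621447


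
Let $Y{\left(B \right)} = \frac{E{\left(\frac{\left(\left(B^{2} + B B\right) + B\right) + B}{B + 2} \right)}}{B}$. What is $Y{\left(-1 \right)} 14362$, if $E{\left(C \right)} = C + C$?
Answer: $0$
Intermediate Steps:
$E{\left(C \right)} = 2 C$
$Y{\left(B \right)} = \frac{2 \left(2 B + 2 B^{2}\right)}{B \left(2 + B\right)}$ ($Y{\left(B \right)} = \frac{2 \frac{\left(\left(B^{2} + B B\right) + B\right) + B}{B + 2}}{B} = \frac{2 \frac{\left(\left(B^{2} + B^{2}\right) + B\right) + B}{2 + B}}{B} = \frac{2 \frac{\left(2 B^{2} + B\right) + B}{2 + B}}{B} = \frac{2 \frac{\left(B + 2 B^{2}\right) + B}{2 + B}}{B} = \frac{2 \frac{2 B + 2 B^{2}}{2 + B}}{B} = \frac{2 \frac{1}{2 + B} \left(2 B + 2 B^{2}\right)}{B} = \frac{2 \left(2 B + 2 B^{2}\right)}{B \left(2 + B\right)}$)
$Y{\left(-1 \right)} 14362 = \frac{4 \left(1 - 1\right)}{2 - 1} \cdot 14362 = 4 \cdot 1^{-1} \cdot 0 \cdot 14362 = 4 \cdot 1 \cdot 0 \cdot 14362 = 0 \cdot 14362 = 0$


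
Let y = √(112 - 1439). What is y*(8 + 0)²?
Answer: 64*I*√1327 ≈ 2331.4*I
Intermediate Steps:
y = I*√1327 (y = √(-1327) = I*√1327 ≈ 36.428*I)
y*(8 + 0)² = (I*√1327)*(8 + 0)² = (I*√1327)*8² = (I*√1327)*64 = 64*I*√1327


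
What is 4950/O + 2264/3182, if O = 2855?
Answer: 2221462/908461 ≈ 2.4453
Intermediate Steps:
4950/O + 2264/3182 = 4950/2855 + 2264/3182 = 4950*(1/2855) + 2264*(1/3182) = 990/571 + 1132/1591 = 2221462/908461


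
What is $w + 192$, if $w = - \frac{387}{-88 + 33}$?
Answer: $\frac{10947}{55} \approx 199.04$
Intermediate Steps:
$w = \frac{387}{55}$ ($w = - \frac{387}{-55} = \left(-387\right) \left(- \frac{1}{55}\right) = \frac{387}{55} \approx 7.0364$)
$w + 192 = \frac{387}{55} + 192 = \frac{10947}{55}$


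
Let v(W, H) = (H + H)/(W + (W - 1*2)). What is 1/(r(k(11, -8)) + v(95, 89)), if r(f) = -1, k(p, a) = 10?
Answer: -94/5 ≈ -18.800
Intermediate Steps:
v(W, H) = 2*H/(-2 + 2*W) (v(W, H) = (2*H)/(W + (W - 2)) = (2*H)/(W + (-2 + W)) = (2*H)/(-2 + 2*W) = 2*H/(-2 + 2*W))
1/(r(k(11, -8)) + v(95, 89)) = 1/(-1 + 89/(-1 + 95)) = 1/(-1 + 89/94) = 1/(-5/94) = -94/5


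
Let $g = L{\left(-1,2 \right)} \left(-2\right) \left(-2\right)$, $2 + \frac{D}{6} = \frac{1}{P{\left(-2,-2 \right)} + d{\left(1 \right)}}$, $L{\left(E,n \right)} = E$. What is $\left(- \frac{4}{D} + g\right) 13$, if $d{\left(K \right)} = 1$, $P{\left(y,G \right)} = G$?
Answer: $- \frac{442}{9} \approx -49.111$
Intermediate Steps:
$D = -18$ ($D = -12 + \frac{6}{-2 + 1} = -12 + \frac{6}{-1} = -12 + 6 \left(-1\right) = -12 - 6 = -18$)
$g = -4$ ($g = \left(-1\right) \left(-2\right) \left(-2\right) = 2 \left(-2\right) = -4$)
$\left(- \frac{4}{D} + g\right) 13 = \left(- \frac{4}{-18} - 4\right) 13 = \left(\left(-4\right) \left(- \frac{1}{18}\right) - 4\right) 13 = \left(\frac{2}{9} - 4\right) 13 = \left(- \frac{34}{9}\right) 13 = - \frac{442}{9}$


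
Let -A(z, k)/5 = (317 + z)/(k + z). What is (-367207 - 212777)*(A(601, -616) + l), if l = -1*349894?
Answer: 202755446592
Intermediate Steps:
A(z, k) = -5*(317 + z)/(k + z)
l = -349894
(-367207 - 212777)*(A(601, -616) + l) = (-367207 - 212777)*(5*(-317 - 1*601)/(-616 + 601) - 349894) = -579984*(5*(-317 - 601)/(-15) - 349894) = -579984*(5*(-1/15)*(-918) - 349894) = -579984*(306 - 349894) = -579984*(-349588) = 202755446592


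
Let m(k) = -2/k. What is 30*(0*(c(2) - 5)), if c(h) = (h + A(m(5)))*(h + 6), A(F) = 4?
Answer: 0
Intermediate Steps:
c(h) = (4 + h)*(6 + h) (c(h) = (h + 4)*(h + 6) = (4 + h)*(6 + h))
30*(0*(c(2) - 5)) = 30*(0*((24 + 2² + 10*2) - 5)) = 30*(0*((24 + 4 + 20) - 5)) = 30*(0*(48 - 5)) = 30*(0*43) = 30*0 = 0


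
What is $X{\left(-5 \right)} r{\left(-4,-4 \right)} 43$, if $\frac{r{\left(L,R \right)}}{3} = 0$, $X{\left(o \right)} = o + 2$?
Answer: $0$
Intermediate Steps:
$X{\left(o \right)} = 2 + o$
$r{\left(L,R \right)} = 0$ ($r{\left(L,R \right)} = 3 \cdot 0 = 0$)
$X{\left(-5 \right)} r{\left(-4,-4 \right)} 43 = \left(2 - 5\right) 0 \cdot 43 = \left(-3\right) 0 \cdot 43 = 0 \cdot 43 = 0$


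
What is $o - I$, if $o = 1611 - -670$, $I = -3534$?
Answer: $5815$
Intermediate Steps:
$o = 2281$ ($o = 1611 + 670 = 2281$)
$o - I = 2281 - -3534 = 2281 + 3534 = 5815$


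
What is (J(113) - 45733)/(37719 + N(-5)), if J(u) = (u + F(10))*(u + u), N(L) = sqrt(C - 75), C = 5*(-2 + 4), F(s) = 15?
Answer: -633867795/1422723026 + 16805*I*sqrt(65)/1422723026 ≈ -0.44553 + 9.523e-5*I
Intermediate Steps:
C = 10 (C = 5*2 = 10)
N(L) = I*sqrt(65) (N(L) = sqrt(10 - 75) = sqrt(-65) = I*sqrt(65))
J(u) = 2*u*(15 + u) (J(u) = (u + 15)*(u + u) = (15 + u)*(2*u) = 2*u*(15 + u))
(J(113) - 45733)/(37719 + N(-5)) = (2*113*(15 + 113) - 45733)/(37719 + I*sqrt(65)) = (2*113*128 - 45733)/(37719 + I*sqrt(65)) = (28928 - 45733)/(37719 + I*sqrt(65)) = -16805/(37719 + I*sqrt(65))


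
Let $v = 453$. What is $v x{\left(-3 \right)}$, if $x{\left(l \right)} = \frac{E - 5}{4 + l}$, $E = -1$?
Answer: $-2718$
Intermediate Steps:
$x{\left(l \right)} = - \frac{6}{4 + l}$ ($x{\left(l \right)} = \frac{-1 - 5}{4 + l} = - \frac{6}{4 + l}$)
$v x{\left(-3 \right)} = 453 \left(- \frac{6}{4 - 3}\right) = 453 \left(- \frac{6}{1}\right) = 453 \left(\left(-6\right) 1\right) = 453 \left(-6\right) = -2718$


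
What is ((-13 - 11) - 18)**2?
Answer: 1764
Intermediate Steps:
((-13 - 11) - 18)**2 = (-24 - 18)**2 = (-42)**2 = 1764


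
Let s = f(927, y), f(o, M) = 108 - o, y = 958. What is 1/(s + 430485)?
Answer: 1/429666 ≈ 2.3274e-6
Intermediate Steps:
s = -819 (s = 108 - 1*927 = 108 - 927 = -819)
1/(s + 430485) = 1/(-819 + 430485) = 1/429666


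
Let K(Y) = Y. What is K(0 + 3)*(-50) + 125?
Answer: -25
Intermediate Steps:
K(0 + 3)*(-50) + 125 = (0 + 3)*(-50) + 125 = 3*(-50) + 125 = -150 + 125 = -25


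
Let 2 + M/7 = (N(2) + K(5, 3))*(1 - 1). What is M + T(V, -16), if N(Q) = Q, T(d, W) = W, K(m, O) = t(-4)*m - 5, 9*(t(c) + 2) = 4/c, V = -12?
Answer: -30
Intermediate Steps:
t(c) = -2 + 4/(9*c) (t(c) = -2 + (4/c)/9 = -2 + 4/(9*c))
K(m, O) = -5 - 19*m/9 (K(m, O) = (-2 + (4/9)/(-4))*m - 5 = (-2 + (4/9)*(-¼))*m - 5 = (-2 - ⅑)*m - 5 = -19*m/9 - 5 = -5 - 19*m/9)
M = -14 (M = -14 + 7*((2 + (-5 - 19/9*5))*(1 - 1)) = -14 + 7*((2 + (-5 - 95/9))*0) = -14 + 7*((2 - 140/9)*0) = -14 + 7*(-122/9*0) = -14 + 7*0 = -14 + 0 = -14)
M + T(V, -16) = -14 - 16 = -30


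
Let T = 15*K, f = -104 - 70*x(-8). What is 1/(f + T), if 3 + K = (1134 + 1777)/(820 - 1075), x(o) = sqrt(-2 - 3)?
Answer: -23137/9179409 + 10115*I*sqrt(5)/18358818 ≈ -0.0025205 + 0.001232*I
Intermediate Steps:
x(o) = I*sqrt(5) (x(o) = sqrt(-5) = I*sqrt(5))
f = -104 - 70*I*sqrt(5) ≈ -104.0 - 156.52*I
K = -3676/255 (K = -3 + (1134 + 1777)/(820 - 1075) = -3 + 2911/(-255) = -3 + 2911*(-1/255) = -3 - 2911/255 = -3676/255 ≈ -14.416)
T = -3676/17 (T = 15*(-3676/255) = -3676/17 ≈ -216.24)
1/(f + T) = 1/((-104 - 70*I*sqrt(5)) - 3676/17) = 1/(-5444/17 - 70*I*sqrt(5))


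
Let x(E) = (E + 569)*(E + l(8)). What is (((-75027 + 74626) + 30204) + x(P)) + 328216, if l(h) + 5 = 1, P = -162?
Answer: 290457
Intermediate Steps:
l(h) = -4 (l(h) = -5 + 1 = -4)
x(E) = (-4 + E)*(569 + E) (x(E) = (E + 569)*(E - 4) = (569 + E)*(-4 + E) = (-4 + E)*(569 + E))
(((-75027 + 74626) + 30204) + x(P)) + 328216 = (((-75027 + 74626) + 30204) + (-2276 + (-162)² + 565*(-162))) + 328216 = ((-401 + 30204) + (-2276 + 26244 - 91530)) + 328216 = (29803 - 67562) + 328216 = -37759 + 328216 = 290457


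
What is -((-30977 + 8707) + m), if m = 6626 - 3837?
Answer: 19481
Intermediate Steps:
m = 2789
-((-30977 + 8707) + m) = -((-30977 + 8707) + 2789) = -(-22270 + 2789) = -1*(-19481) = 19481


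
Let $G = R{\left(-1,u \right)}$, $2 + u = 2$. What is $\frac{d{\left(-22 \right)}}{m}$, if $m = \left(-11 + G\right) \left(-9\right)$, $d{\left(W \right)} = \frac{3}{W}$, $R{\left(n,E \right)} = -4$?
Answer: $- \frac{1}{990} \approx -0.0010101$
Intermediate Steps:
$u = 0$ ($u = -2 + 2 = 0$)
$G = -4$
$m = 135$ ($m = \left(-11 - 4\right) \left(-9\right) = \left(-15\right) \left(-9\right) = 135$)
$\frac{d{\left(-22 \right)}}{m} = \frac{3 \frac{1}{-22}}{135} = 3 \left(- \frac{1}{22}\right) \frac{1}{135} = \left(- \frac{3}{22}\right) \frac{1}{135} = - \frac{1}{990}$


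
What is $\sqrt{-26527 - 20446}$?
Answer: $i \sqrt{46973} \approx 216.73 i$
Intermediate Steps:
$\sqrt{-26527 - 20446} = \sqrt{-46973} = i \sqrt{46973}$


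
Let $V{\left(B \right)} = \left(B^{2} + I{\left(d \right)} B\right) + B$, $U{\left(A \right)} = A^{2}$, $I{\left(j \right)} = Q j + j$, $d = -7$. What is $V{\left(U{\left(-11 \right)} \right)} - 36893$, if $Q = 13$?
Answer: $-33989$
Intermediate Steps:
$I{\left(j \right)} = 14 j$ ($I{\left(j \right)} = 13 j + j = 14 j$)
$V{\left(B \right)} = B^{2} - 97 B$ ($V{\left(B \right)} = \left(B^{2} + 14 \left(-7\right) B\right) + B = \left(B^{2} - 98 B\right) + B = B^{2} - 97 B$)
$V{\left(U{\left(-11 \right)} \right)} - 36893 = \left(-11\right)^{2} \left(-97 + \left(-11\right)^{2}\right) - 36893 = 121 \left(-97 + 121\right) - 36893 = 121 \cdot 24 - 36893 = 2904 - 36893 = -33989$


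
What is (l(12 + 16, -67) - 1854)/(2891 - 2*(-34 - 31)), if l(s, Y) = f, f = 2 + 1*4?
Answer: -616/1007 ≈ -0.61172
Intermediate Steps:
f = 6 (f = 2 + 4 = 6)
l(s, Y) = 6
(l(12 + 16, -67) - 1854)/(2891 - 2*(-34 - 31)) = (6 - 1854)/(2891 - 2*(-34 - 31)) = -1848/(2891 - 2*(-65)) = -1848/(2891 + 130) = -1848/3021 = -1848*1/3021 = -616/1007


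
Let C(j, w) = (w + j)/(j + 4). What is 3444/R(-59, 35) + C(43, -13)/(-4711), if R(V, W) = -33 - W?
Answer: -190640547/3764089 ≈ -50.647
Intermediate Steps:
C(j, w) = (j + w)/(4 + j)
3444/R(-59, 35) + C(43, -13)/(-4711) = 3444/(-33 - 1*35) + ((43 - 13)/(4 + 43))/(-4711) = 3444/(-33 - 35) + (30/47)*(-1/4711) = 3444/(-68) + ((1/47)*30)*(-1/4711) = 3444*(-1/68) + (30/47)*(-1/4711) = -861/17 - 30/221417 = -190640547/3764089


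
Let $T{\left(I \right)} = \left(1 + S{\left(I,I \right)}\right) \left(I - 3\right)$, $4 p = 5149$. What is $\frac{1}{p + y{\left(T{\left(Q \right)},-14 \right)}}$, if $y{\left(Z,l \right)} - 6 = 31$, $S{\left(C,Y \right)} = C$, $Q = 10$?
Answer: $\frac{4}{5297} \approx 0.00075514$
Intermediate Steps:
$p = \frac{5149}{4}$ ($p = \frac{1}{4} \cdot 5149 = \frac{5149}{4} \approx 1287.3$)
$T{\left(I \right)} = \left(1 + I\right) \left(-3 + I\right)$ ($T{\left(I \right)} = \left(1 + I\right) \left(I - 3\right) = \left(1 + I\right) \left(-3 + I\right)$)
$y{\left(Z,l \right)} = 37$ ($y{\left(Z,l \right)} = 6 + 31 = 37$)
$\frac{1}{p + y{\left(T{\left(Q \right)},-14 \right)}} = \frac{1}{\frac{5149}{4} + 37} = \frac{1}{\frac{5297}{4}} = \frac{4}{5297}$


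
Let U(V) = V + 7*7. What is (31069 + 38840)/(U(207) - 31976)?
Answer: -69909/31720 ≈ -2.2039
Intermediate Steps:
U(V) = 49 + V (U(V) = V + 49 = 49 + V)
(31069 + 38840)/(U(207) - 31976) = (31069 + 38840)/((49 + 207) - 31976) = 69909/(256 - 31976) = 69909/(-31720) = 69909*(-1/31720) = -69909/31720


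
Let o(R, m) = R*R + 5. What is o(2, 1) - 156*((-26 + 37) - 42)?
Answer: 4845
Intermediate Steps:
o(R, m) = 5 + R² (o(R, m) = R² + 5 = 5 + R²)
o(2, 1) - 156*((-26 + 37) - 42) = (5 + 2²) - 156*((-26 + 37) - 42) = (5 + 4) - 156*(11 - 42) = 9 - 156*(-31) = 9 + 4836 = 4845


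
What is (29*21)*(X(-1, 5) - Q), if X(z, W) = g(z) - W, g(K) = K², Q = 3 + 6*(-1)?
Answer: -609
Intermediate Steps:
Q = -3 (Q = 3 - 6 = -3)
X(z, W) = z² - W
(29*21)*(X(-1, 5) - Q) = (29*21)*(((-1)² - 1*5) - 1*(-3)) = 609*((1 - 5) + 3) = 609*(-4 + 3) = 609*(-1) = -609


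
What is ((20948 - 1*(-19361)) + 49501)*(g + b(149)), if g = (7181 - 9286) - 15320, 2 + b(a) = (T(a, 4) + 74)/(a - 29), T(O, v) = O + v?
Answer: -18779387753/12 ≈ -1.5649e+9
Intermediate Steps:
b(a) = -2 + (78 + a)/(-29 + a) (b(a) = -2 + ((a + 4) + 74)/(a - 29) = -2 + ((4 + a) + 74)/(-29 + a) = -2 + (78 + a)/(-29 + a))
g = -17425 (g = -2105 - 15320 = -17425)
((20948 - 1*(-19361)) + 49501)*(g + b(149)) = ((20948 - 1*(-19361)) + 49501)*(-17425 + (136 - 1*149)/(-29 + 149)) = ((20948 + 19361) + 49501)*(-17425 + (136 - 149)/120) = (40309 + 49501)*(-17425 + (1/120)*(-13)) = 89810*(-17425 - 13/120) = 89810*(-2091013/120) = -18779387753/12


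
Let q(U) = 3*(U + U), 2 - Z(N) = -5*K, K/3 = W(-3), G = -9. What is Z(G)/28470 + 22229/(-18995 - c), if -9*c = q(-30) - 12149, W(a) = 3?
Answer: -2843561161/2609047740 ≈ -1.0899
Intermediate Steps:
K = 9 (K = 3*3 = 9)
Z(N) = 47 (Z(N) = 2 - (-5)*9 = 2 - 1*(-45) = 2 + 45 = 47)
q(U) = 6*U (q(U) = 3*(2*U) = 6*U)
c = 12329/9 (c = -(6*(-30) - 12149)/9 = -(-180 - 12149)/9 = -⅑*(-12329) = 12329/9 ≈ 1369.9)
Z(G)/28470 + 22229/(-18995 - c) = 47/28470 + 22229/(-18995 - 1*12329/9) = 47*(1/28470) + 22229/(-18995 - 12329/9) = 47/28470 + 22229/(-183284/9) = 47/28470 + 22229*(-9/183284) = 47/28470 - 200061/183284 = -2843561161/2609047740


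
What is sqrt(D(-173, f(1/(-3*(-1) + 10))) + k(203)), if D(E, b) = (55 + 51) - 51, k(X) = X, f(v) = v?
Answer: sqrt(258) ≈ 16.062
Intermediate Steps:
D(E, b) = 55 (D(E, b) = 106 - 51 = 55)
sqrt(D(-173, f(1/(-3*(-1) + 10))) + k(203)) = sqrt(55 + 203) = sqrt(258)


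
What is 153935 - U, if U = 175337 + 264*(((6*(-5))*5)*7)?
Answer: 255798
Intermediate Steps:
U = -101863 (U = 175337 + 264*(-30*5*7) = 175337 + 264*(-150*7) = 175337 + 264*(-1050) = 175337 - 277200 = -101863)
153935 - U = 153935 - 1*(-101863) = 153935 + 101863 = 255798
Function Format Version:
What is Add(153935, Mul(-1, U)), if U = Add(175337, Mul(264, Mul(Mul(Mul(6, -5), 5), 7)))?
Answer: 255798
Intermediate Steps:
U = -101863 (U = Add(175337, Mul(264, Mul(Mul(-30, 5), 7))) = Add(175337, Mul(264, Mul(-150, 7))) = Add(175337, Mul(264, -1050)) = Add(175337, -277200) = -101863)
Add(153935, Mul(-1, U)) = Add(153935, Mul(-1, -101863)) = Add(153935, 101863) = 255798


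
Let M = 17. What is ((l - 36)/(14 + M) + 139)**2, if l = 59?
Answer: 18766224/961 ≈ 19528.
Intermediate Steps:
((l - 36)/(14 + M) + 139)**2 = ((59 - 36)/(14 + 17) + 139)**2 = (23/31 + 139)**2 = (4332/31)**2 = 18766224/961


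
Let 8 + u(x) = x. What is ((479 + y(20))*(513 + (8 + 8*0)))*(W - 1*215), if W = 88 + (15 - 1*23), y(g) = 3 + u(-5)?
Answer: -32987115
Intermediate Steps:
u(x) = -8 + x
y(g) = -10 (y(g) = 3 + (-8 - 5) = 3 - 13 = -10)
W = 80 (W = 88 + (15 - 23) = 88 - 8 = 80)
((479 + y(20))*(513 + (8 + 8*0)))*(W - 1*215) = ((479 - 10)*(513 + (8 + 8*0)))*(80 - 1*215) = (469*(513 + (8 + 0)))*(80 - 215) = (469*(513 + 8))*(-135) = (469*521)*(-135) = 244349*(-135) = -32987115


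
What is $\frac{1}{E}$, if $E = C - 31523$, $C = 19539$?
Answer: $- \frac{1}{11984} \approx -8.3445 \cdot 10^{-5}$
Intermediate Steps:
$E = -11984$ ($E = 19539 - 31523 = -11984$)
$\frac{1}{E} = \frac{1}{-11984} = - \frac{1}{11984}$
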